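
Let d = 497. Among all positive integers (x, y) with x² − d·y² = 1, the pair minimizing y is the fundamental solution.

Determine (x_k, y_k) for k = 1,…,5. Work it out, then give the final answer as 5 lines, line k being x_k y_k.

1201887 53912
2889064721537 129592263888
6944658661946678751 311510514535059400
16693389930459326703284737 748800875565868281911712
40127136686692992928199618718687 1799948075862157952969508541688

√497 → a₀=22, period (3,2,2,5,6,5,2,2,3,44); ℓ=10 even so k=9
i=0: a=22 ⇒ p=22, q=1
i=1: a=3 ⇒ p=67, q=3
i=2: a=2 ⇒ p=156, q=7
i=3: a=2 ⇒ p=379, q=17
i=4: a=5 ⇒ p=2051, q=92
…
i=6: a=5 ⇒ p=65476, q=2937
…
i=8: a=2 ⇒ p=352750, q=15823
i=9: a=3 ⇒ p=1201887, q=53912
→ (1201887, 53912).  Check: 1201887²=1444532360769, 497·53912²=1444532360768, difference 1.
(1201887+53912√497)^2 = 2889064721537 + 129592263888√497
(1201887+53912√497)^3 = 6944658661946678751 + 311510514535059400√497
(1201887+53912√497)^4 = 16693389930459326703284737 + 748800875565868281911712√497
(1201887+53912√497)^5 = 40127136686692992928199618718687 + 1799948075862157952969508541688√497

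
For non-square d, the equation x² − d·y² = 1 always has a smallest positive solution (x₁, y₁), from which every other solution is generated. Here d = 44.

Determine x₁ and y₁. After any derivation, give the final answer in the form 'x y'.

199 30

d=44: √d = [6; 1,1,1,2,1,1,1,12] (ℓ=8, even), read p_7/q_7
i=0: a=6 ⇒ p=6, q=1
i=1: a=1 ⇒ p=7, q=1
i=2: a=1 ⇒ p=13, q=2
i=3: a=1 ⇒ p=20, q=3
…
i=5: a=1 ⇒ p=73, q=11
i=6: a=1 ⇒ p=126, q=19
i=7: a=1 ⇒ p=199, q=30
(x₁, y₁) = (199, 30);  199² − 44·30² = 1 ✓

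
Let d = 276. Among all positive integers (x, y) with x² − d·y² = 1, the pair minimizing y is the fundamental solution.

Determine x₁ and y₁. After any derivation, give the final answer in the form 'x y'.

[16; 1,1,1,1,2,2,2,1,1,1,1,32] for √276; ℓ=12 ⇒ convergent index 11
a_0=16:  p_0=16·1+0=16,  q_0=16·0+1=1
…
a_3=1:  p_3=1·33+17=50,  q_3=1·2+1=3
…
a_5=2:  p_5=2·83+50=216,  q_5=2·5+3=13
a_6=2:  p_6=2·216+83=515,  q_6=2·13+5=31
…
a_8=1:  p_8=1·1246+515=1761,  q_8=1·75+31=106
…
a_10=1:  p_10=1·3007+1761=4768,  q_10=1·181+106=287
a_11=1:  p_11=1·4768+3007=7775,  q_11=1·287+181=468
(x₁, y₁) = (7775, 468);  7775² − 276·468² = 1 ✓

7775 468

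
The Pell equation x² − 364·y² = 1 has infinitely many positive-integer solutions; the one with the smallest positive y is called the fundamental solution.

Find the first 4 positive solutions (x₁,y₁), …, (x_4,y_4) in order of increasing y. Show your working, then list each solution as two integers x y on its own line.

4954951 259710
49103078824801 2573700648420
486606699052048124551 25505121203178395130
4822224700149240710505379201 252753251621617410554928840

[19; 12,1,2,3,1,8,1,3,2,1,12,38] for √364; ℓ=12 ⇒ convergent index 11
step 0: (19, 1)  from 19·(1,0) + (0,1)
…
step 4: (2423, 127)  from 3·(725,38) + (248,13)
step 5: (3148, 165)  from 1·(2423,127) + (725,38)
step 6: (27607, 1447)  from 8·(3148,165) + (2423,127)
…
step 8: (119872, 6283)  from 3·(30755,1612) + (27607,1447)
…
step 10: (390371, 20461)  from 1·(270499,14178) + (119872,6283)
step 11: (4954951, 259710)  from 12·(390371,20461) + (270499,14178)
→ (4954951, 259710).  Check: 4954951²=24551539412401, 364·259710²=24551539412400, difference 1.
k=2:  x_2 = 4954951·4954951+364·259710·259710 = 49103078824801,  y_2 = 4954951·259710+259710·4954951 = 2573700648420
k=3:  x_3 = 4954951·49103078824801+364·259710·2573700648420 = 486606699052048124551,  y_3 = 4954951·2573700648420+259710·49103078824801 = 25505121203178395130
k=4:  x_4 = 4954951·486606699052048124551+364·259710·25505121203178395130 = 4822224700149240710505379201,  y_4 = 4954951·25505121203178395130+259710·486606699052048124551 = 252753251621617410554928840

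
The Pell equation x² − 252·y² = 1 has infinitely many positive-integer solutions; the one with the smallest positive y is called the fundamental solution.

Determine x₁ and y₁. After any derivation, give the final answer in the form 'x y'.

d=252: √d = [15; 1,6,1,30] (ℓ=4, even), read p_3/q_3
a_0=15:  p_0=15·1+0=15,  q_0=15·0+1=1
a_1=1:  p_1=1·15+1=16,  q_1=1·1+0=1
a_2=6:  p_2=6·16+15=111,  q_2=6·1+1=7
a_3=1:  p_3=1·111+16=127,  q_3=1·7+1=8
fundamental: x₁=127, y₁=8  (since 16129 − 252·64 = 1)

127 8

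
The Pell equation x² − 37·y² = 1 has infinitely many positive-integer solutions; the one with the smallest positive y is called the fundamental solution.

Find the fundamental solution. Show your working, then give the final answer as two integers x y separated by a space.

√37 → a₀=6, period (12); ℓ=1 odd so k=1
i=0: a=6 ⇒ p=6, q=1
i=1: a=12 ⇒ p=73, q=12
(x₁, y₁) = (73, 12);  73² − 37·12² = 1 ✓

73 12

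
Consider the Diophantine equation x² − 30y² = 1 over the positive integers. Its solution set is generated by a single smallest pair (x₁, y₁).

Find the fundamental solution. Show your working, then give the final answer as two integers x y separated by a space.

11 2

[5; 2,10] for √30; ℓ=2 ⇒ convergent index 1
k=0  a_k=5  p_k/q_k = 5/1
k=1  a_k=2  p_k/q_k = 11/2
(x₁, y₁) = (11, 2);  11² − 30·2² = 1 ✓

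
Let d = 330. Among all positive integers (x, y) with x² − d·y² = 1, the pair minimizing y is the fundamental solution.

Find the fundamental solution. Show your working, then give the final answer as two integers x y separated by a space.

[18; 6,36] for √330; ℓ=2 ⇒ convergent index 1
k=0  a_k=18  p_k/q_k = 18/1
k=1  a_k=6  p_k/q_k = 109/6
→ (109, 6).  Check: 109²=11881, 330·6²=11880, difference 1.

109 6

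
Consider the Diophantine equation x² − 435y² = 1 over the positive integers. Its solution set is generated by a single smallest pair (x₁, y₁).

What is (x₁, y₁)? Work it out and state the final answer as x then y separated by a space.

√435 → a₀=20, period (1,5,1,40); ℓ=4 even so k=3
i=0: a=20 ⇒ p=20, q=1
…
i=2: a=5 ⇒ p=125, q=6
i=3: a=1 ⇒ p=146, q=7
→ (146, 7).  Check: 146²=21316, 435·7²=21315, difference 1.

146 7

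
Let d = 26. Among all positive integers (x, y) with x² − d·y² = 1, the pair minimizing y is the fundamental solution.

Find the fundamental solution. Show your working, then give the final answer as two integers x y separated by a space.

d=26: √d = [5; 10] (ℓ=1, odd), read p_1/q_1
i=0: a=5 ⇒ p=5, q=1
i=1: a=10 ⇒ p=51, q=10
(x₁, y₁) = (51, 10);  51² − 26·10² = 1 ✓

51 10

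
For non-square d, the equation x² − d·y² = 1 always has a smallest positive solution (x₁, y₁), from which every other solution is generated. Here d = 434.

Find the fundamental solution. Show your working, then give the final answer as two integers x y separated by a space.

125 6

[20; 1,4,1,40] for √434; ℓ=4 ⇒ convergent index 3
i=0: a=20 ⇒ p=20, q=1
i=1: a=1 ⇒ p=21, q=1
i=2: a=4 ⇒ p=104, q=5
i=3: a=1 ⇒ p=125, q=6
fundamental: x₁=125, y₁=6  (since 15625 − 434·36 = 1)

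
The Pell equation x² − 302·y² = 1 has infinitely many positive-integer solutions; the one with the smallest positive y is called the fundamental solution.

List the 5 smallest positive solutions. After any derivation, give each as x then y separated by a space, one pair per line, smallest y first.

4276623 246092
36579008568257 2104885414632
312869258720405635599 18003602753159249380
2676047735673238042056036097 153989243234046232237072848
22888894590955867721004902116885263 1317107878734614996094061229615228

d=302: √d = [17; 2,1,1,1,4,…,1,2,34] (ℓ=16, even), read p_15/q_15
a_0=17:  p_0=17·1+0=17,  q_0=17·0+1=1
a_1=2:  p_1=2·17+1=35,  q_1=2·1+0=2
a_2=1:  p_2=1·35+17=52,  q_2=1·2+1=3
a_3=1:  p_3=1·52+35=87,  q_3=1·3+2=5
a_4=1:  p_4=1·87+52=139,  q_4=1·5+3=8
…
a_6=2:  p_6=2·643+139=1425,  q_6=2·37+8=82
…
a_8=16:  p_8=16·2068+1425=34513,  q_8=16·119+82=1986
a_9=1:  p_9=1·34513+2068=36581,  q_9=1·1986+119=2105
…
a_11=4:  p_11=4·107675+36581=467281,  q_11=4·6196+2105=26889
a_12=1:  p_12=1·467281+107675=574956,  q_12=1·26889+6196=33085
a_13=1:  p_13=1·574956+467281=1042237,  q_13=1·33085+26889=59974
a_14=1:  p_14=1·1042237+574956=1617193,  q_14=1·59974+33085=93059
a_15=2:  p_15=2·1617193+1042237=4276623,  q_15=2·93059+59974=246092
→ (4276623, 246092).  Check: 4276623²=18289504284129, 302·246092²=18289504284128, difference 1.
(x_2, y_2) = (4276623·4276623 + 302·246092·246092, 4276623·246092 + 246092·4276623) = (36579008568257, 2104885414632)
(x_3, y_3) = (4276623·36579008568257 + 302·246092·2104885414632, 4276623·2104885414632 + 246092·36579008568257) = (312869258720405635599, 18003602753159249380)
(x_4, y_4) = (4276623·312869258720405635599 + 302·246092·18003602753159249380, 4276623·18003602753159249380 + 246092·312869258720405635599) = (2676047735673238042056036097, 153989243234046232237072848)
(x_5, y_5) = (4276623·2676047735673238042056036097 + 302·246092·153989243234046232237072848, 4276623·153989243234046232237072848 + 246092·2676047735673238042056036097) = (22888894590955867721004902116885263, 1317107878734614996094061229615228)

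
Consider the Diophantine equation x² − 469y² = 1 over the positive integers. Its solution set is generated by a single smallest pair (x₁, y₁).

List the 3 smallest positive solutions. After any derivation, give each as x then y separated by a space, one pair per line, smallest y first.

√469 = [21; 1,1,1,10,6,10,1,1,1,42, …], period ℓ=10 (even) → k=9
k=0  a_k=21  p_k/q_k = 21/1
…
k=2  a_k=1  p_k/q_k = 43/2
k=3  a_k=1  p_k/q_k = 65/3
k=4  a_k=10  p_k/q_k = 693/32
k=5  a_k=6  p_k/q_k = 4223/195
k=6  a_k=10  p_k/q_k = 42923/1982
k=7  a_k=1  p_k/q_k = 47146/2177
k=8  a_k=1  p_k/q_k = 90069/4159
k=9  a_k=1  p_k/q_k = 137215/6336
(x₁, y₁) = (137215, 6336);  137215² − 469·6336² = 1 ✓
(x_2, y_2) = (137215·137215 + 469·6336·6336, 137215·6336 + 6336·137215) = (37655912449, 1738788480)
(x_3, y_3) = (137215·37655912449 + 469·6336·1738788480, 137215·1738788480 + 6336·37655912449) = (10333912053241855, 477175722560064)

137215 6336
37655912449 1738788480
10333912053241855 477175722560064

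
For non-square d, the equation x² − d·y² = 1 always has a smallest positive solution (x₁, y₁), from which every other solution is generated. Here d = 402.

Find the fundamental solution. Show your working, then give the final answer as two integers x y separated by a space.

401 20

d=402: √d = [20; 20,40] (ℓ=2, even), read p_1/q_1
step 0: (20, 1)  from 20·(1,0) + (0,1)
step 1: (401, 20)  from 20·(20,1) + (1,0)
fundamental: x₁=401, y₁=20  (since 160801 − 402·400 = 1)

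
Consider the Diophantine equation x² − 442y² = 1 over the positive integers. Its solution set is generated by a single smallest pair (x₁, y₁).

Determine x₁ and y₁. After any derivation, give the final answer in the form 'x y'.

883 42

√442 = [21; 42, …], period ℓ=1 (odd) → k=1
a_0=21:  p_0=21·1+0=21,  q_0=21·0+1=1
a_1=42:  p_1=42·21+1=883,  q_1=42·1+0=42
→ (883, 42).  Check: 883²=779689, 442·42²=779688, difference 1.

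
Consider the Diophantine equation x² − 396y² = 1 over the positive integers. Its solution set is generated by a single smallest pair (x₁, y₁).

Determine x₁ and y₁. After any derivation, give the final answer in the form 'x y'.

d=396: √d = [19; 1,8,1,38] (ℓ=4, even), read p_3/q_3
step 0: (19, 1)  from 19·(1,0) + (0,1)
…
step 2: (179, 9)  from 8·(20,1) + (19,1)
step 3: (199, 10)  from 1·(179,9) + (20,1)
(x₁, y₁) = (199, 10);  199² − 396·10² = 1 ✓

199 10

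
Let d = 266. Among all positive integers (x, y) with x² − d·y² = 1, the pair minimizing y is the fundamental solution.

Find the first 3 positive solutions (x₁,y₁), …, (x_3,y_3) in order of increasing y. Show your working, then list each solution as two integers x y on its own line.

685 42
938449 57540
1285674445 78829758

[16; 3,4,3,32] for √266; ℓ=4 ⇒ convergent index 3
k=0  a_k=16  p_k/q_k = 16/1
…
k=2  a_k=4  p_k/q_k = 212/13
k=3  a_k=3  p_k/q_k = 685/42
fundamental: x₁=685, y₁=42  (since 469225 − 266·1764 = 1)
n=2: (685,42)∘(685,42) = (685·685+266·42·42, 685·42+42·685) = (938449,57540)
n=3: (938449,57540)∘(685,42) = (685·938449+266·42·57540, 685·57540+42·938449) = (1285674445,78829758)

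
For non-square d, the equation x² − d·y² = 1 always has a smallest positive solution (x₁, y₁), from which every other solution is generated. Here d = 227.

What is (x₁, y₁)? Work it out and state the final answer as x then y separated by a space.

√227 → a₀=15, period (15,30); ℓ=2 even so k=1
step 0: (15, 1)  from 15·(1,0) + (0,1)
step 1: (226, 15)  from 15·(15,1) + (1,0)
fundamental: x₁=226, y₁=15  (since 51076 − 227·225 = 1)

226 15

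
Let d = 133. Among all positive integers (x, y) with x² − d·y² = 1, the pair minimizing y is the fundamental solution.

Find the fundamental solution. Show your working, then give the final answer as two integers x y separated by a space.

√133 = [11; 1,1,7,5,1,…,1,1,22, …], period ℓ=16 (even) → k=15
k=0  a_k=11  p_k/q_k = 11/1
…
k=4  a_k=5  p_k/q_k = 888/77
k=5  a_k=1  p_k/q_k = 1061/92
…
k=8  a_k=2  p_k/q_k = 7969/691
k=9  a_k=1  p_k/q_k = 10979/952
…
k=11  a_k=1  p_k/q_k = 29927/2595
…
k=13  a_k=7  p_k/q_k = 1210008/104921
k=14  a_k=1  p_k/q_k = 1378591/119539
k=15  a_k=1  p_k/q_k = 2588599/224460
fundamental: x₁=2588599, y₁=224460  (since 6700844782801 − 133·50382291600 = 1)

2588599 224460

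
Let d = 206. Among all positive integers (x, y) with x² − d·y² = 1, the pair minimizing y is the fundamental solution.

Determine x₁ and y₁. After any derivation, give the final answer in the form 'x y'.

d=206: √d = [14; 2,1,5,14,5,1,2,28] (ℓ=8, even), read p_7/q_7
a_0=14:  p_0=14·1+0=14,  q_0=14·0+1=1
…
a_4=14:  p_4=14·244+43=3459,  q_4=14·17+3=241
…
a_6=1:  p_6=1·17539+3459=20998,  q_6=1·1222+241=1463
a_7=2:  p_7=2·20998+17539=59535,  q_7=2·1463+1222=4148
(x₁, y₁) = (59535, 4148);  59535² − 206·4148² = 1 ✓

59535 4148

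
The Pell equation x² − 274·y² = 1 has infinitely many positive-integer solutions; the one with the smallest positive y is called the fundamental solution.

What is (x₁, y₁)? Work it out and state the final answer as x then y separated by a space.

3959299 239190

√274 → a₀=16, period (1,1,4,4,1,1,32); ℓ=7 odd so k=13
a_0=16:  p_0=16·1+0=16,  q_0=16·0+1=1
a_1=1:  p_1=1·16+1=17,  q_1=1·1+0=1
…
a_3=4:  p_3=4·33+17=149,  q_3=4·2+1=9
…
a_5=1:  p_5=1·629+149=778,  q_5=1·38+9=47
a_6=1:  p_6=1·778+629=1407,  q_6=1·47+38=85
a_7=32:  p_7=32·1407+778=45802,  q_7=32·85+47=2767
a_8=1:  p_8=1·45802+1407=47209,  q_8=1·2767+85=2852
…
a_10=4:  p_10=4·93011+47209=419253,  q_10=4·5619+2852=25328
a_11=4:  p_11=4·419253+93011=1770023,  q_11=4·25328+5619=106931
a_12=1:  p_12=1·1770023+419253=2189276,  q_12=1·106931+25328=132259
a_13=1:  p_13=1·2189276+1770023=3959299,  q_13=1·132259+106931=239190
fundamental: x₁=3959299, y₁=239190  (since 15676048571401 − 274·57211856100 = 1)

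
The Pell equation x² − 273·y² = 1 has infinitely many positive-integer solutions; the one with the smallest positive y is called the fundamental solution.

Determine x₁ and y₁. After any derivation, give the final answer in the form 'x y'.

√273 → a₀=16, period (1,1,10,1,1,32); ℓ=6 even so k=5
i=0: a=16 ⇒ p=16, q=1
i=1: a=1 ⇒ p=17, q=1
i=2: a=1 ⇒ p=33, q=2
i=3: a=10 ⇒ p=347, q=21
i=4: a=1 ⇒ p=380, q=23
i=5: a=1 ⇒ p=727, q=44
→ (727, 44).  Check: 727²=528529, 273·44²=528528, difference 1.

727 44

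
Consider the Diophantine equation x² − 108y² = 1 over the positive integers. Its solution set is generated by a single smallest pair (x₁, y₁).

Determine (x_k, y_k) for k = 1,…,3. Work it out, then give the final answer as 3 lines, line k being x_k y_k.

1351 130
3650401 351260
9863382151 949104390

[10; 2,1,1,4,1,1,2,20] for √108; ℓ=8 ⇒ convergent index 7
i=0: a=10 ⇒ p=10, q=1
i=1: a=2 ⇒ p=21, q=2
i=2: a=1 ⇒ p=31, q=3
i=3: a=1 ⇒ p=52, q=5
i=4: a=4 ⇒ p=239, q=23
i=5: a=1 ⇒ p=291, q=28
i=6: a=1 ⇒ p=530, q=51
i=7: a=2 ⇒ p=1351, q=130
→ (1351, 130).  Check: 1351²=1825201, 108·130²=1825200, difference 1.
k=2:  x_2 = 1351·1351+108·130·130 = 3650401,  y_2 = 1351·130+130·1351 = 351260
k=3:  x_3 = 1351·3650401+108·130·351260 = 9863382151,  y_3 = 1351·351260+130·3650401 = 949104390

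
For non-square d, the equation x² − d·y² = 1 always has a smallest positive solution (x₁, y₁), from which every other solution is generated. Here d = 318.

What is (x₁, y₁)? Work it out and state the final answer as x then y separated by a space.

107 6

√318 → a₀=17, period (1,4,1,34); ℓ=4 even so k=3
a_0=17:  p_0=17·1+0=17,  q_0=17·0+1=1
…
a_2=4:  p_2=4·18+17=89,  q_2=4·1+1=5
a_3=1:  p_3=1·89+18=107,  q_3=1·5+1=6
fundamental: x₁=107, y₁=6  (since 11449 − 318·36 = 1)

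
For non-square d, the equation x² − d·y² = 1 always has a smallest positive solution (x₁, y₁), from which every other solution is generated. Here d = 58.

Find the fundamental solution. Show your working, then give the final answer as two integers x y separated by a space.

d=58: √d = [7; 1,1,1,1,1,1,14] (ℓ=7, odd), read p_13/q_13
i=0: a=7 ⇒ p=7, q=1
i=1: a=1 ⇒ p=8, q=1
…
i=5: a=1 ⇒ p=61, q=8
…
i=8: a=1 ⇒ p=1546, q=203
…
i=10: a=1 ⇒ p=4539, q=596
i=11: a=1 ⇒ p=7532, q=989
i=12: a=1 ⇒ p=12071, q=1585
i=13: a=1 ⇒ p=19603, q=2574
→ (19603, 2574).  Check: 19603²=384277609, 58·2574²=384277608, difference 1.

19603 2574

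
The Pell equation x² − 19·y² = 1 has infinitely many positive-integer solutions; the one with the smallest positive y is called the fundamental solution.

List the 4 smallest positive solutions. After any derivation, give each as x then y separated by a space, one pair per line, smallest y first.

[4; 2,1,3,1,2,8] for √19; ℓ=6 ⇒ convergent index 5
a_0=4:  p_0=4·1+0=4,  q_0=4·0+1=1
a_1=2:  p_1=2·4+1=9,  q_1=2·1+0=2
…
a_4=1:  p_4=1·48+13=61,  q_4=1·11+3=14
a_5=2:  p_5=2·61+48=170,  q_5=2·14+11=39
(x₁, y₁) = (170, 39);  170² − 19·39² = 1 ✓
(x_2, y_2) = (170·170 + 19·39·39, 170·39 + 39·170) = (57799, 13260)
(x_3, y_3) = (170·57799 + 19·39·13260, 170·13260 + 39·57799) = (19651490, 4508361)
(x_4, y_4) = (170·19651490 + 19·39·4508361, 170·4508361 + 39·19651490) = (6681448801, 1532829480)

170 39
57799 13260
19651490 4508361
6681448801 1532829480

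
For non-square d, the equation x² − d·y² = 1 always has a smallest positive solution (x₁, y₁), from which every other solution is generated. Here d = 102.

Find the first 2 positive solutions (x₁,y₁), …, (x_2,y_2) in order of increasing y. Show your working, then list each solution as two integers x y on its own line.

d=102: √d = [10; 10,20] (ℓ=2, even), read p_1/q_1
step 0: (10, 1)  from 10·(1,0) + (0,1)
step 1: (101, 10)  from 10·(10,1) + (1,0)
fundamental: x₁=101, y₁=10  (since 10201 − 102·100 = 1)
n=2: (101,10)∘(101,10) = (101·101+102·10·10, 101·10+10·101) = (20401,2020)

101 10
20401 2020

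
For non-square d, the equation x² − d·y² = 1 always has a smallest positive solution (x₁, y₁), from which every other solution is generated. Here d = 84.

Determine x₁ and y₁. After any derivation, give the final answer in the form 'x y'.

55 6

d=84: √d = [9; 6,18] (ℓ=2, even), read p_1/q_1
k=0  a_k=9  p_k/q_k = 9/1
k=1  a_k=6  p_k/q_k = 55/6
fundamental: x₁=55, y₁=6  (since 3025 − 84·36 = 1)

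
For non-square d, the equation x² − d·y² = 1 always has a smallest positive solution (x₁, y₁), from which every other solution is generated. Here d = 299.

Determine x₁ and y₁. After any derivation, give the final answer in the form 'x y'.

415 24

√299 → a₀=17, period (3,2,3,34); ℓ=4 even so k=3
step 0: (17, 1)  from 17·(1,0) + (0,1)
…
step 2: (121, 7)  from 2·(52,3) + (17,1)
step 3: (415, 24)  from 3·(121,7) + (52,3)
fundamental: x₁=415, y₁=24  (since 172225 − 299·576 = 1)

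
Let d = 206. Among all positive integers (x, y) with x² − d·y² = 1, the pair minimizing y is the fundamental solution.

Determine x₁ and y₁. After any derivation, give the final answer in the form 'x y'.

59535 4148

[14; 2,1,5,14,5,1,2,28] for √206; ℓ=8 ⇒ convergent index 7
i=0: a=14 ⇒ p=14, q=1
…
i=6: a=1 ⇒ p=20998, q=1463
i=7: a=2 ⇒ p=59535, q=4148
→ (59535, 4148).  Check: 59535²=3544416225, 206·4148²=3544416224, difference 1.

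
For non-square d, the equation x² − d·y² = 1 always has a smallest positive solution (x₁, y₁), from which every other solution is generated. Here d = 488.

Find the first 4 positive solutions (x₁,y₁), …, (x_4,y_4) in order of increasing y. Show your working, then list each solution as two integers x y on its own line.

243 11
118097 5346
57394899 2598145
27893802817 1262693124

√488 = [22; 11,44, …], period ℓ=2 (even) → k=1
a_0=22:  p_0=22·1+0=22,  q_0=22·0+1=1
a_1=11:  p_1=11·22+1=243,  q_1=11·1+0=11
→ (243, 11).  Check: 243²=59049, 488·11²=59048, difference 1.
(243+11√488)^2 = 118097 + 5346√488
(243+11√488)^3 = 57394899 + 2598145√488
(243+11√488)^4 = 27893802817 + 1262693124√488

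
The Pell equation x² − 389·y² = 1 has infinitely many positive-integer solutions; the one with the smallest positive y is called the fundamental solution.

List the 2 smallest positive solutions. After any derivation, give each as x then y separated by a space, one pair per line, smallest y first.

d=389: √d = [19; 1,2,1,1,1,1,2,1,38] (ℓ=9, odd), read p_17/q_17
step 0: (19, 1)  from 19·(1,0) + (0,1)
step 1: (20, 1)  from 1·(19,1) + (1,0)
step 2: (59, 3)  from 2·(20,1) + (19,1)
step 3: (79, 4)  from 1·(59,3) + (20,1)
…
step 5: (217, 11)  from 1·(138,7) + (79,4)
step 6: (355, 18)  from 1·(217,11) + (138,7)
step 7: (927, 47)  from 2·(355,18) + (217,11)
step 8: (1282, 65)  from 1·(927,47) + (355,18)
step 9: (49643, 2517)  from 38·(1282,65) + (927,47)
step 10: (50925, 2582)  from 1·(49643,2517) + (1282,65)
step 11: (151493, 7681)  from 2·(50925,2582) + (49643,2517)
…
step 14: (556329, 28207)  from 1·(353911,17944) + (202418,10263)
step 15: (910240, 46151)  from 1·(556329,28207) + (353911,17944)
step 16: (2376809, 120509)  from 2·(910240,46151) + (556329,28207)
step 17: (3287049, 166660)  from 1·(2376809,120509) + (910240,46151)
→ (3287049, 166660).  Check: 3287049²=10804691128401, 389·166660²=10804691128400, difference 1.
(3287049+166660√389)^2 = 21609382256801 + 1095639172680√389

3287049 166660
21609382256801 1095639172680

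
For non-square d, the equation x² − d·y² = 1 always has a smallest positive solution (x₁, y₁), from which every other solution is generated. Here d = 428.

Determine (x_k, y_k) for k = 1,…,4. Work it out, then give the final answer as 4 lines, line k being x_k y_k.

1850887 89466
6851565373537 331182912684
25362946559057703751 1225964295417811950
93887896135702420679780737 4538242753705644230486616

√428 → a₀=20, period (1,2,4,1,5,10,5,1,4,2,1,40); ℓ=12 even so k=11
step 0: (20, 1)  from 20·(1,0) + (0,1)
step 1: (21, 1)  from 1·(20,1) + (1,0)
step 2: (62, 3)  from 2·(21,1) + (20,1)
step 3: (269, 13)  from 4·(62,3) + (21,1)
step 4: (331, 16)  from 1·(269,13) + (62,3)
step 5: (1924, 93)  from 5·(331,16) + (269,13)
step 6: (19571, 946)  from 10·(1924,93) + (331,16)
…
step 8: (119350, 5769)  from 1·(99779,4823) + (19571,946)
…
step 10: (1273708, 61567)  from 2·(577179,27899) + (119350,5769)
step 11: (1850887, 89466)  from 1·(1273708,61567) + (577179,27899)
(x₁, y₁) = (1850887, 89466);  1850887² − 428·89466² = 1 ✓
(x_2, y_2) = (1850887·1850887 + 428·89466·89466, 1850887·89466 + 89466·1850887) = (6851565373537, 331182912684)
(x_3, y_3) = (1850887·6851565373537 + 428·89466·331182912684, 1850887·331182912684 + 89466·6851565373537) = (25362946559057703751, 1225964295417811950)
(x_4, y_4) = (1850887·25362946559057703751 + 428·89466·1225964295417811950, 1850887·1225964295417811950 + 89466·25362946559057703751) = (93887896135702420679780737, 4538242753705644230486616)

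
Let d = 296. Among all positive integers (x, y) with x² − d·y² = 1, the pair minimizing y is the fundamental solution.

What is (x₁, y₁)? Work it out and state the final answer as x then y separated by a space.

3699 215

√296 = [17; 4,1,7,1,4,34, …], period ℓ=6 (even) → k=5
a_0=17:  p_0=17·1+0=17,  q_0=17·0+1=1
a_1=4:  p_1=4·17+1=69,  q_1=4·1+0=4
…
a_4=1:  p_4=1·671+86=757,  q_4=1·39+5=44
a_5=4:  p_5=4·757+671=3699,  q_5=4·44+39=215
(x₁, y₁) = (3699, 215);  3699² − 296·215² = 1 ✓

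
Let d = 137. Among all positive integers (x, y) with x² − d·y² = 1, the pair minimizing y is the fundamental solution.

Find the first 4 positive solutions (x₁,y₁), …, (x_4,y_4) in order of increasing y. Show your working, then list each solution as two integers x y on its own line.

√137 = [11; 1,2,2,1,1,2,2,1,22, …], period ℓ=9 (odd) → k=17
i=0: a=11 ⇒ p=11, q=1
…
i=4: a=1 ⇒ p=117, q=10
i=5: a=1 ⇒ p=199, q=17
…
i=7: a=2 ⇒ p=1229, q=105
…
i=9: a=22 ⇒ p=39597, q=3383
i=10: a=1 ⇒ p=41341, q=3532
…
i=12: a=2 ⇒ p=285899, q=24426
i=13: a=1 ⇒ p=408178, q=34873
i=14: a=1 ⇒ p=694077, q=59299
…
i=16: a=2 ⇒ p=4286741, q=366241
i=17: a=1 ⇒ p=6083073, q=519712
→ (6083073, 519712).  Check: 6083073²=37003777123329, 137·519712²=37003777123328, difference 1.
(6083073+519712√137)^2 = 74007554246657 + 6322892069952√137
(6083073+519712√137)^3 = 900386710067742990849 + 76925228065277725280√137
(6083073+519712√137)^4 = 10954236171143757109591351297 + 935883555725460013412300928√137

6083073 519712
74007554246657 6322892069952
900386710067742990849 76925228065277725280
10954236171143757109591351297 935883555725460013412300928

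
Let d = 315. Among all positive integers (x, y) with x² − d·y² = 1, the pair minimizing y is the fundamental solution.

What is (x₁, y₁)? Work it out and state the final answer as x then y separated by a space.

71 4

√315 = [17; 1,2,1,34, …], period ℓ=4 (even) → k=3
step 0: (17, 1)  from 17·(1,0) + (0,1)
step 1: (18, 1)  from 1·(17,1) + (1,0)
step 2: (53, 3)  from 2·(18,1) + (17,1)
step 3: (71, 4)  from 1·(53,3) + (18,1)
fundamental: x₁=71, y₁=4  (since 5041 − 315·16 = 1)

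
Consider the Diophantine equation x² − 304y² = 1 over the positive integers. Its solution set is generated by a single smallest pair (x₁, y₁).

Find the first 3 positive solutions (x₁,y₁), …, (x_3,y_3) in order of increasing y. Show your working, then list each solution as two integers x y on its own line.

57799 3315
6681448801 383207370
772362118440199 44298005553945

d=304: √d = [17; 2,3,2,1,1,1,1,1,2,3,2,34] (ℓ=12, even), read p_11/q_11
i=0: a=17 ⇒ p=17, q=1
i=1: a=2 ⇒ p=35, q=2
i=2: a=3 ⇒ p=122, q=7
…
i=5: a=1 ⇒ p=680, q=39
i=6: a=1 ⇒ p=1081, q=62
…
i=10: a=3 ⇒ p=25177, q=1444
i=11: a=2 ⇒ p=57799, q=3315
fundamental: x₁=57799, y₁=3315  (since 3340724401 − 304·10989225 = 1)
(57799+3315√304)^2 = 6681448801 + 383207370√304
(57799+3315√304)^3 = 772362118440199 + 44298005553945√304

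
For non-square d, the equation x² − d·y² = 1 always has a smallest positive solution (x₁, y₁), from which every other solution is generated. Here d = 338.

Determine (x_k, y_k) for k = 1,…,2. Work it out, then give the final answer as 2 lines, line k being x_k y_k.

114243 6214
26102926097 1419812004

√338 → a₀=18, period (2,1,1,2,36); ℓ=5 odd so k=9
i=0: a=18 ⇒ p=18, q=1
…
i=8: a=1 ⇒ p=43958, q=2391
i=9: a=2 ⇒ p=114243, q=6214
(x₁, y₁) = (114243, 6214);  114243² − 338·6214² = 1 ✓
k=2:  x_2 = 114243·114243+338·6214·6214 = 26102926097,  y_2 = 114243·6214+6214·114243 = 1419812004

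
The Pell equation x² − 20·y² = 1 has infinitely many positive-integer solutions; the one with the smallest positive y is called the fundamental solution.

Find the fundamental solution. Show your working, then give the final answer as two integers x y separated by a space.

9 2

√20 → a₀=4, period (2,8); ℓ=2 even so k=1
i=0: a=4 ⇒ p=4, q=1
i=1: a=2 ⇒ p=9, q=2
→ (9, 2).  Check: 9²=81, 20·2²=80, difference 1.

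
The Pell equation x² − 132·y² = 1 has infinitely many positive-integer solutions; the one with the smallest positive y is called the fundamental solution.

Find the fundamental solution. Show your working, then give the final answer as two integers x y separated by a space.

√132 → a₀=11, period (2,22); ℓ=2 even so k=1
step 0: (11, 1)  from 11·(1,0) + (0,1)
step 1: (23, 2)  from 2·(11,1) + (1,0)
fundamental: x₁=23, y₁=2  (since 529 − 132·4 = 1)

23 2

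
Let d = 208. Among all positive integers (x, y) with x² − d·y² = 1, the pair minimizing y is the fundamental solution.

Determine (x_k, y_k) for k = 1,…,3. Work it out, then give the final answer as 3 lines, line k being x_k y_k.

649 45
842401 58410
1093435849 75816135

[14; 2,2,1,2,2,28] for √208; ℓ=6 ⇒ convergent index 5
a_0=14:  p_0=14·1+0=14,  q_0=14·0+1=1
…
a_4=2:  p_4=2·101+72=274,  q_4=2·7+5=19
a_5=2:  p_5=2·274+101=649,  q_5=2·19+7=45
(x₁, y₁) = (649, 45);  649² − 208·45² = 1 ✓
n=2: (649,45)∘(649,45) = (649·649+208·45·45, 649·45+45·649) = (842401,58410)
n=3: (842401,58410)∘(649,45) = (649·842401+208·45·58410, 649·58410+45·842401) = (1093435849,75816135)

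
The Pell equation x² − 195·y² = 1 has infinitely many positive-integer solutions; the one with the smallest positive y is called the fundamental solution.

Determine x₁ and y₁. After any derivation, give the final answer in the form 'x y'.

√195 = [13; 1,26, …], period ℓ=2 (even) → k=1
k=0  a_k=13  p_k/q_k = 13/1
k=1  a_k=1  p_k/q_k = 14/1
fundamental: x₁=14, y₁=1  (since 196 − 195·1 = 1)

14 1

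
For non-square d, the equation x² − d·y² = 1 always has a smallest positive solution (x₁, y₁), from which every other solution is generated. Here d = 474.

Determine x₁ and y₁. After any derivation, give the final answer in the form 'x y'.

193549 8890

√474 → a₀=21, period (1,3,2,1,1,…,3,1,42); ℓ=14 even so k=13
a_0=21:  p_0=21·1+0=21,  q_0=21·0+1=1
a_1=1:  p_1=1·21+1=22,  q_1=1·1+0=1
…
a_4=1:  p_4=1·196+87=283,  q_4=1·9+4=13
a_5=1:  p_5=1·283+196=479,  q_5=1·13+9=22
a_6=1:  p_6=1·479+283=762,  q_6=1·22+13=35
a_7=6:  p_7=6·762+479=5051,  q_7=6·35+22=232
a_8=1:  p_8=1·5051+762=5813,  q_8=1·232+35=267
a_9=1:  p_9=1·5813+5051=10864,  q_9=1·267+232=499
a_10=1:  p_10=1·10864+5813=16677,  q_10=1·499+267=766
…
a_12=3:  p_12=3·44218+16677=149331,  q_12=3·2031+766=6859
a_13=1:  p_13=1·149331+44218=193549,  q_13=1·6859+2031=8890
→ (193549, 8890).  Check: 193549²=37461215401, 474·8890²=37461215400, difference 1.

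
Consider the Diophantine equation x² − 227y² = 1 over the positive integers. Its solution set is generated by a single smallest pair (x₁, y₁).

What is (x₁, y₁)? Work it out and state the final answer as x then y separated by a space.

[15; 15,30] for √227; ℓ=2 ⇒ convergent index 1
a_0=15:  p_0=15·1+0=15,  q_0=15·0+1=1
a_1=15:  p_1=15·15+1=226,  q_1=15·1+0=15
fundamental: x₁=226, y₁=15  (since 51076 − 227·225 = 1)

226 15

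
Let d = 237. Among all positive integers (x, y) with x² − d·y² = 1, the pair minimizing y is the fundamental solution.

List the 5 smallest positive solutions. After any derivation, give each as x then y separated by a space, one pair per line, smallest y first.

√237 → a₀=15, period (2,1,1,7,10,7,1,1,2,30); ℓ=10 even so k=9
i=0: a=15 ⇒ p=15, q=1
…
i=3: a=1 ⇒ p=77, q=5
i=4: a=7 ⇒ p=585, q=38
…
i=6: a=7 ⇒ p=42074, q=2733
…
i=8: a=1 ⇒ p=90075, q=5851
i=9: a=2 ⇒ p=228151, q=14820
(x₁, y₁) = (228151, 14820);  228151² − 237·14820² = 1 ✓
n=2: (228151,14820)∘(228151,14820) = (228151·228151+237·14820·14820, 228151·14820+14820·228151) = (104105757601,6762395640)
n=3: (104105757601,6762395640)∘(228151,14820) = (228151·104105757601+237·14820·6762395640, 228151·6762395640+14820·104105757601) = (47503665404623351,3085694655308460)
n=4: (47503665404623351,3085694655308460)∘(228151,14820) = (228151·47503665404623351+237·14820·3085694655308460, 228151·3085694655308460+14820·47503665404623351) = (21676017531356338550401,1408008642599798519280)
n=5: (21676017531356338550401,1408008642599798519280)∘(228151,14820) = (228151·21676017531356338550401+237·14820·1408008642599798519280, 228151·1408008642599798519280+14820·21676017531356338550401) = (9890810151545456327820453751,642477159632487569289194100)

228151 14820
104105757601 6762395640
47503665404623351 3085694655308460
21676017531356338550401 1408008642599798519280
9890810151545456327820453751 642477159632487569289194100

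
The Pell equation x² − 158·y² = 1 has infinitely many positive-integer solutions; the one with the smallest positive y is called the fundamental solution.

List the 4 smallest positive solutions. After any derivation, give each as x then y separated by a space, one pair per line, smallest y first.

d=158: √d = [12; 1,1,3,12,3,1,1,24] (ℓ=8, even), read p_7/q_7
a_0=12:  p_0=12·1+0=12,  q_0=12·0+1=1
…
a_4=12:  p_4=12·88+25=1081,  q_4=12·7+2=86
…
a_6=1:  p_6=1·3331+1081=4412,  q_6=1·265+86=351
a_7=1:  p_7=1·4412+3331=7743,  q_7=1·351+265=616
(x₁, y₁) = (7743, 616);  7743² − 158·616² = 1 ✓
(x_2, y_2) = (7743·7743 + 158·616·616, 7743·616 + 616·7743) = (119908097, 9539376)
(x_3, y_3) = (7743·119908097 + 158·616·9539376, 7743·9539376 + 616·119908097) = (1856896782399, 147726776120)
(x_4, y_4) = (7743·1856896782399 + 158·616·147726776120, 7743·147726776120 + 616·1856896782399) = (28755903452322817, 2287696845454944)

7743 616
119908097 9539376
1856896782399 147726776120
28755903452322817 2287696845454944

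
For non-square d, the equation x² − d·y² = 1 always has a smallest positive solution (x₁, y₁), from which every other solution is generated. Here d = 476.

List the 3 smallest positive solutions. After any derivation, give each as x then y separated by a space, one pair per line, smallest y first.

28799 1320
1658764801 76029360
95541534979199 4379139075960

d=476: √d = [21; 1,4,2,10,2,4,1,42] (ℓ=8, even), read p_7/q_7
i=0: a=21 ⇒ p=21, q=1
i=1: a=1 ⇒ p=22, q=1
i=2: a=4 ⇒ p=109, q=5
i=3: a=2 ⇒ p=240, q=11
i=4: a=10 ⇒ p=2509, q=115
…
i=6: a=4 ⇒ p=23541, q=1079
i=7: a=1 ⇒ p=28799, q=1320
→ (28799, 1320).  Check: 28799²=829382401, 476·1320²=829382400, difference 1.
(28799+1320√476)^2 = 1658764801 + 76029360√476
(28799+1320√476)^3 = 95541534979199 + 4379139075960√476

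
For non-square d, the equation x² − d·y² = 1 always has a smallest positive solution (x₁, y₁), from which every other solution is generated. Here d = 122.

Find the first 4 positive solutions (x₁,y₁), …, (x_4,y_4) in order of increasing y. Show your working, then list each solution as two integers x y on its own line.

√122 → a₀=11, period (22); ℓ=1 odd so k=1
k=0  a_k=11  p_k/q_k = 11/1
k=1  a_k=22  p_k/q_k = 243/22
→ (243, 22).  Check: 243²=59049, 122·22²=59048, difference 1.
n=2: (243,22)∘(243,22) = (243·243+122·22·22, 243·22+22·243) = (118097,10692)
n=3: (118097,10692)∘(243,22) = (243·118097+122·22·10692, 243·10692+22·118097) = (57394899,5196290)
n=4: (57394899,5196290)∘(243,22) = (243·57394899+122·22·5196290, 243·5196290+22·57394899) = (27893802817,2525386248)

243 22
118097 10692
57394899 5196290
27893802817 2525386248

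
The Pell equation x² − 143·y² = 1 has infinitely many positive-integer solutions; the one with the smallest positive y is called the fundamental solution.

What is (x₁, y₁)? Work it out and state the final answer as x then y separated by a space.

12 1

√143 = [11; 1,22, …], period ℓ=2 (even) → k=1
k=0  a_k=11  p_k/q_k = 11/1
k=1  a_k=1  p_k/q_k = 12/1
(x₁, y₁) = (12, 1);  12² − 143·1² = 1 ✓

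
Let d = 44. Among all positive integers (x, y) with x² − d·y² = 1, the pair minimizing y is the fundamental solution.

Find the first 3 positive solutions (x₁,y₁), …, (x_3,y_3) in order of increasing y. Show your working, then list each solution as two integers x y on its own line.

199 30
79201 11940
31521799 4752090

√44 = [6; 1,1,1,2,1,1,1,12, …], period ℓ=8 (even) → k=7
step 0: (6, 1)  from 6·(1,0) + (0,1)
step 1: (7, 1)  from 1·(6,1) + (1,0)
step 2: (13, 2)  from 1·(7,1) + (6,1)
step 3: (20, 3)  from 1·(13,2) + (7,1)
…
step 5: (73, 11)  from 1·(53,8) + (20,3)
step 6: (126, 19)  from 1·(73,11) + (53,8)
step 7: (199, 30)  from 1·(126,19) + (73,11)
fundamental: x₁=199, y₁=30  (since 39601 − 44·900 = 1)
(199+30√44)^2 = 79201 + 11940√44
(199+30√44)^3 = 31521799 + 4752090√44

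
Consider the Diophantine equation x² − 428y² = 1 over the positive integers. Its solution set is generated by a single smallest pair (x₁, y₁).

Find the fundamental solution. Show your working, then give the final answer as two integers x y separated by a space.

1850887 89466

√428 → a₀=20, period (1,2,4,1,5,10,5,1,4,2,1,40); ℓ=12 even so k=11
i=0: a=20 ⇒ p=20, q=1
…
i=6: a=10 ⇒ p=19571, q=946
i=7: a=5 ⇒ p=99779, q=4823
…
i=9: a=4 ⇒ p=577179, q=27899
i=10: a=2 ⇒ p=1273708, q=61567
i=11: a=1 ⇒ p=1850887, q=89466
fundamental: x₁=1850887, y₁=89466  (since 3425782686769 − 428·8004165156 = 1)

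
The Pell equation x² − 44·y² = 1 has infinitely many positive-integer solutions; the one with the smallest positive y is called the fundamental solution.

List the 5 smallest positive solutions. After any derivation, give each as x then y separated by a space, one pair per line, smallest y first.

d=44: √d = [6; 1,1,1,2,1,1,1,12] (ℓ=8, even), read p_7/q_7
a_0=6:  p_0=6·1+0=6,  q_0=6·0+1=1
a_1=1:  p_1=1·6+1=7,  q_1=1·1+0=1
…
a_4=2:  p_4=2·20+13=53,  q_4=2·3+2=8
a_5=1:  p_5=1·53+20=73,  q_5=1·8+3=11
a_6=1:  p_6=1·73+53=126,  q_6=1·11+8=19
a_7=1:  p_7=1·126+73=199,  q_7=1·19+11=30
fundamental: x₁=199, y₁=30  (since 39601 − 44·900 = 1)
(199+30√44)^2 = 79201 + 11940√44
(199+30√44)^3 = 31521799 + 4752090√44
(199+30√44)^4 = 12545596801 + 1891319880√44
(199+30√44)^5 = 4993116004999 + 752740560150√44

199 30
79201 11940
31521799 4752090
12545596801 1891319880
4993116004999 752740560150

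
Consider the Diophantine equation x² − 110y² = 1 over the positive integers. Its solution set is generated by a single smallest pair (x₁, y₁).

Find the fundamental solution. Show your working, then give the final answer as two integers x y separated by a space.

√110 → a₀=10, period (2,20); ℓ=2 even so k=1
k=0  a_k=10  p_k/q_k = 10/1
k=1  a_k=2  p_k/q_k = 21/2
(x₁, y₁) = (21, 2);  21² − 110·2² = 1 ✓

21 2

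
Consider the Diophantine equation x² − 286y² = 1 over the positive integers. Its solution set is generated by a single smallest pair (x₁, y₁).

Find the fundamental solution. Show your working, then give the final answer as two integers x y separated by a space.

√286 → a₀=16, period (1,10,3,3,2,3,3,10,1,32); ℓ=10 even so k=9
a_0=16:  p_0=16·1+0=16,  q_0=16·0+1=1
…
a_3=3:  p_3=3·186+17=575,  q_3=3·11+1=34
a_4=3:  p_4=3·575+186=1911,  q_4=3·34+11=113
…
a_7=3:  p_7=3·15102+4397=49703,  q_7=3·893+260=2939
a_8=10:  p_8=10·49703+15102=512132,  q_8=10·2939+893=30283
a_9=1:  p_9=1·512132+49703=561835,  q_9=1·30283+2939=33222
(x₁, y₁) = (561835, 33222);  561835² − 286·33222² = 1 ✓

561835 33222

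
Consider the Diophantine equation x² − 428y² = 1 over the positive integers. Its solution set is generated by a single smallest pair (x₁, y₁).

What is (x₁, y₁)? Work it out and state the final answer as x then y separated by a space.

1850887 89466

√428 = [20; 1,2,4,1,5,10,5,1,4,2,1,40, …], period ℓ=12 (even) → k=11
k=0  a_k=20  p_k/q_k = 20/1
k=1  a_k=1  p_k/q_k = 21/1
…
k=4  a_k=1  p_k/q_k = 331/16
k=5  a_k=5  p_k/q_k = 1924/93
k=6  a_k=10  p_k/q_k = 19571/946
k=7  a_k=5  p_k/q_k = 99779/4823
k=8  a_k=1  p_k/q_k = 119350/5769
…
k=10  a_k=2  p_k/q_k = 1273708/61567
k=11  a_k=1  p_k/q_k = 1850887/89466
→ (1850887, 89466).  Check: 1850887²=3425782686769, 428·89466²=3425782686768, difference 1.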